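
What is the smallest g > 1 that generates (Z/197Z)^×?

φ(197) = 197 − 1 = 196 = 2^2 · 7^2.
Test candidates g = 2, 3, … against the prime factors q ∈ {2, 7} of φ(197): g is a generator iff g^(196/q) ≢ 1 for every such q.
g = 2: 2^98 ≡ 196; 2^28 ≡ 104 — none is 1, so 2 is a primitive root.
Hence the least primitive root of 197 is 2.

2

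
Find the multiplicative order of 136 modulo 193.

Since 136 ∈ (Z/193Z)^×, its order divides φ(193) = 193 − 1 = 192 = 2^6 · 3.
Divisors of 192: 1, 2, 3, 4, 6, 8, 12, 16, 24, 32, 48, 64, 96, 192.
Evaluate successive powers at the divisors of 192:
136^1 ≡ 136 (mod 193)
136^2 ≡ 161 (mod 193)
136^3 ≡ 87 (mod 193)
136^4 ≡ 59 (mod 193)
136^6 ≡ 42 (mod 193)
136^8 ≡ 7 (mod 193)
136^12 ≡ 27 (mod 193)
136^16 ≡ 49 (mod 193)
136^24 ≡ 150 (mod 193)
136^32 ≡ 85 (mod 193)
136^48 ≡ 112 (mod 193)
136^64 ≡ 84 (mod 193)
136^96 ≡ 192 (mod 193)
136^192 ≡ 1 (mod 193) ✓
Hence ord(136) = 192.

192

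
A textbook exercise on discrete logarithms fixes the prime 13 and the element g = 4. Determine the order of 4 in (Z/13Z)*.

6

The order of 4 must divide φ(13) = 13 − 1 = 12 = 2^2 · 3.
Divisors of 12: 1, 2, 3, 4, 6, 12.
Check 4^d mod 13 for each divisor in increasing order:
4^1 ≡ 4 (mod 13)
4^2 ≡ 3 (mod 13)
4^3 ≡ 12 (mod 13)
4^4 ≡ 9 (mod 13)
4^6 ≡ 1 (mod 13) ✓
Therefore the multiplicative order of 4 modulo 13 is 6.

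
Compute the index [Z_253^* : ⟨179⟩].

ord(179) | φ(253) = φ(11·23) = (11−1)·(23−1) = 10·22 = 220 = 2^2 · 5 · 11.
Divisors of 220: 1, 2, 4, 5, 10, 11, 20, 22, 44, 55, 110, 220.
Test each divisor d:
179^1 ≡ 179
179^2 ≡ 163
179^4 ≡ 4
179^5 ≡ 210
179^10 ≡ 78
179^11 ≡ 47
179^20 ≡ 12
179^22 ≡ 185
179^44 ≡ 70
179^55 ≡ 1
So ord_253(179) = 55, hence |⟨179⟩| = 55.
Index = |(Z/253Z)^×| / |⟨179⟩| = 220 / 55 = 4.

4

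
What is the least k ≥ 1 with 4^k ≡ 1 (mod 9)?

By Lagrange's theorem, ord_9(4) divides φ(9) = φ(3^2) = 3·(3−1) = 6 = 2 · 3.
Divisors of 6: 1, 2, 3, 6.
Check 4^d mod 9 for each divisor in increasing order:
4^1 ≡ 4 (mod 9)
4^2 ≡ 7 (mod 9)
4^3 ≡ 1 (mod 9) ✓
The smallest such exponent is 3, so the order of 4 is 3.

3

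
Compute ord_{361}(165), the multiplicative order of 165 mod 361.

342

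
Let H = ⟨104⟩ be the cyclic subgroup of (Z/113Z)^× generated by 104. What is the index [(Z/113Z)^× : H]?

2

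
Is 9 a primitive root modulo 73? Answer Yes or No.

No

φ(73) = 73 − 1 = 72 = 2^3 · 3^2.
It suffices to check that the order of 9 is not a proper divisor of 72: compute 9^(72/q) for q ∈ {2, 3}.
9^36 ≡ 1 (mod 73)  [q = 2: ≡ 1 ✗]
9^24 ≡ 1 (mod 73)  [q = 3: ≡ 1 ✗]
Since 9^36 ≡ 1, the order of 9 divides 36 < 72, so 9 is not a primitive root.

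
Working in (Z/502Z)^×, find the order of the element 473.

By Lagrange's theorem, ord_502(473) divides φ(502) = φ(2)·φ(251) = 1·250 = 250 = 2 · 5^3.
Divisors of 250: 1, 2, 5, 10, 25, 50, 125, 250.
Check 473^d mod 502 for each divisor in increasing order:
473^1 ≡ 473 (mod 502)
473^2 ≡ 339 (mod 502)
473^5 ≡ 69 (mod 502)
473^10 ≡ 243 (mod 502)
473^25 ≡ 149 (mod 502)
473^50 ≡ 113 (mod 502)
473^125 ≡ 1 (mod 502) ✓
So ord_502(473) = 125.

125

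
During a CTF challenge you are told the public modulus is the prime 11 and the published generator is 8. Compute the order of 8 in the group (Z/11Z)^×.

By Lagrange's theorem, ord_11(8) divides φ(11) = 11 − 1 = 10 = 2 · 5.
Divisors of 10: 1, 2, 5, 10.
Check 8^d mod 11 for each divisor in increasing order:
8^1 ≡ 8 (mod 11)
8^2 ≡ 9 (mod 11)
8^5 ≡ 10 (mod 11)
8^10 ≡ 1 (mod 11) ✓
Therefore the multiplicative order of 8 modulo 11 is 10.

10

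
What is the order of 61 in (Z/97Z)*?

3

ord(61) | φ(97) = 97 − 1 = 96 = 2^5 · 3.
Divisors of 96: 1, 2, 3, 4, 6, 8, 12, 16, 24, 32, 48, 96.
Check 61^d mod 97 for each divisor in increasing order:
61^1 ≡ 61
61^2 ≡ 35
61^3 ≡ 1
So ord_97(61) = 3.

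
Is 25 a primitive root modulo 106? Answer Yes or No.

No

φ(106) = φ(2)·φ(53) = 1·52 = 52 = 2^2 · 13.
Test 25^(52/q) mod 106 for each prime factor q of 52:
25^26 ≡ 1 (mod 106)  [q = 2: ≡ 1 ✗]
25^4 ≡ 15 (mod 106)  [q = 13: ≢ 1 ✓]
The check at q = 2 fails, so 25 generates a proper subgroup.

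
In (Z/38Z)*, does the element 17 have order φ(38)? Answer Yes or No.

φ(38) = φ(2)·φ(19) = 1·18 = 18 = 2 · 3^2.
17 is a primitive root mod 38 iff 17^(φ(38)/q) ≢ 1 for every prime q | φ(38), i.e. q ∈ {2, 3}.
17^9 ≡ 1 (mod 38)  [q = 2: ≡ 1 ✗]
17^6 ≡ 7 (mod 38)  [q = 3: ≢ 1 ✓]
Since 17^9 ≡ 1, the order of 17 divides 9 < 18, so 17 is not a primitive root.

No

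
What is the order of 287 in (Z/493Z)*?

56

By Lagrange's theorem, ord_493(287) divides φ(493) = φ(17·29) = (17−1)·(29−1) = 16·28 = 448 = 2^6 · 7.
Divisors of 448: 1, 2, 4, 7, 8, 14, 16, 28, 32, 56, 64, 112, 224, 448.
Compute 287^d (mod 493) for the divisors d until we hit 1:
287^1 ≡ 287
287^2 ≡ 38
287^4 ≡ 458
287^7 ≡ 365
287^8 ≡ 239
287^14 ≡ 115
287^16 ≡ 426
287^28 ≡ 407
287^32 ≡ 52
287^56 ≡ 1
Hence ord(287) = 56.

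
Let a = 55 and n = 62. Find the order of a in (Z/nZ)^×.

ord(55) | φ(62) = φ(2)·φ(31) = 1·30 = 30 = 2 · 3 · 5.
Divisors of 30: 1, 2, 3, 5, 6, 10, 15, 30.
Evaluate successive powers at the divisors of 30:
55^1 ≡ 55 (mod 62)
55^2 ≡ 49 (mod 62)
55^3 ≡ 29 (mod 62)
55^5 ≡ 57 (mod 62)
55^6 ≡ 35 (mod 62)
55^10 ≡ 25 (mod 62)
55^15 ≡ 61 (mod 62)
55^30 ≡ 1 (mod 62) ✓
The smallest such exponent is 30, so the order of 55 is 30.

30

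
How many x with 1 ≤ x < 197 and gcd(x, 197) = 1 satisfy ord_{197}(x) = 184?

φ(197) = 197 − 1 = 196 = 2^2 · 7^2.
(Z/197Z)^× is cyclic (|G| = 196); a cyclic group of order m has exactly φ(d) elements of each order d | m, and none otherwise.
Since 184 ∤ 196, the count is 0.

0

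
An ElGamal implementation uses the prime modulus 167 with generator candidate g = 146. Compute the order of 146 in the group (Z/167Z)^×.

166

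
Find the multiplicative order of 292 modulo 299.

132

The order of 292 must divide φ(299) = φ(13·23) = (13−1)·(23−1) = 12·22 = 264 = 2^3 · 3 · 11.
Divisors of 264: 1, 2, 3, 4, 6, 8, 11, 12, 22, 24, 33, 44, 66, 88, 132, 264.
Check 292^d mod 299 for each divisor in increasing order:
292^1 ≡ 292
292^2 ≡ 49
292^3 ≡ 255
292^4 ≡ 9
292^6 ≡ 142
292^8 ≡ 81
292^11 ≡ 24
292^12 ≡ 131
292^22 ≡ 277
292^24 ≡ 118
292^33 ≡ 70
292^44 ≡ 185
292^66 ≡ 116
292^88 ≡ 139
292^132 ≡ 1
The smallest such exponent is 132, so the order of 292 is 132.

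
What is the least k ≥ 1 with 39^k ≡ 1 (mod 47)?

The order of 39 must divide φ(47) = 47 − 1 = 46 = 2 · 23.
Divisors of 46: 1, 2, 23, 46.
Test each divisor d:
39^1 ≡ 39 (mod 47)
39^2 ≡ 17 (mod 47)
39^23 ≡ 46 (mod 47)
39^46 ≡ 1 (mod 47) ✓
The smallest such exponent is 46, so the order of 39 is 46.

46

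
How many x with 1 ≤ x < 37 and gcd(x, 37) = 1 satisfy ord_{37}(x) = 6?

2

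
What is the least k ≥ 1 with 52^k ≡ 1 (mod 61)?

10

The order of 52 must divide φ(61) = 61 − 1 = 60 = 2^2 · 3 · 5.
Divisors of 60: 1, 2, 3, 4, 5, 6, 10, 12, 15, 20, 30, 60.
Compute 52^d (mod 61) for the divisors d until we hit 1:
52^1 ≡ 52
52^2 ≡ 20
52^3 ≡ 3
52^4 ≡ 34
52^5 ≡ 60
52^6 ≡ 9
52^10 ≡ 1
The smallest such exponent is 10, so the order of 52 is 10.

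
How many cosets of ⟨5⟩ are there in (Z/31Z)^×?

By Lagrange's theorem, ord_31(5) divides φ(31) = 31 − 1 = 30 = 2 · 3 · 5.
Divisors of 30: 1, 2, 3, 5, 6, 10, 15, 30.
Check 5^d mod 31 for each divisor in increasing order:
5^1 ≡ 5 (mod 31)
5^2 ≡ 25 (mod 31)
5^3 ≡ 1 (mod 31) ✓
Thus |⟨5⟩| = ord(5) = 3.
Index = |(Z/31Z)^×| / |⟨5⟩| = 30 / 3 = 10.

10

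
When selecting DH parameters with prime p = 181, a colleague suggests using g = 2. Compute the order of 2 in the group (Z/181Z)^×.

180

The order of 2 must divide φ(181) = 181 − 1 = 180 = 2^2 · 3^2 · 5.
Divisors of 180: 1, 2, 3, 4, 5, 6, 9, 10, 12, 15, 18, 20, 30, 36, 45, 60, 90, 180.
Evaluate successive powers at the divisors of 180:
2^1 ≡ 2
2^2 ≡ 4
2^3 ≡ 8
2^4 ≡ 16
2^5 ≡ 32
2^6 ≡ 64
2^9 ≡ 150
2^10 ≡ 119
2^12 ≡ 114
2^15 ≡ 7
2^18 ≡ 56
2^20 ≡ 43
2^30 ≡ 49
2^36 ≡ 59
2^45 ≡ 162
2^60 ≡ 48
2^90 ≡ 180
2^180 ≡ 1
So ord_181(2) = 180.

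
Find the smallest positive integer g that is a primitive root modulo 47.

5

φ(47) = 47 − 1 = 46 = 2 · 23.
g is a primitive root iff g^(46/q) ≢ 1 (mod 47) for each prime q ∈ {2, 23}.
g = 2: 2^23 ≡ 1 — hits 1, so not a primitive root.
g = 3: 3^23 ≡ 1 — hits 1, so not a primitive root.
g = 4: 4^23 ≡ 1 — hits 1, so not a primitive root.
g = 5: 5^23 ≡ 46; 5^2 ≡ 25 — none is 1, so 5 is a primitive root.
The smallest primitive root modulo 47 is 5.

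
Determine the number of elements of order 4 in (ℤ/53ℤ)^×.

2

φ(53) = 53 − 1 = 52 = 2^2 · 13.
Since (Z/53Z)^× is cyclic of order 52, the number of elements of order d is φ(d) when d | 52 and 0 otherwise.
4 = 2^2 divides 52, and φ(4) = 2.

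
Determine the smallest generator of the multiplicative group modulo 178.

φ(178) = φ(2)·φ(89) = 1·88 = 88 = 2^3 · 11.
g is a primitive root iff g^(88/q) ≢ 1 (mod 178) for each prime q ∈ {2, 11}.
g = 2: gcd(2, 178) = 2 > 1, not a unit — skip.
g = 3: 3^44 ≡ 177; 3^8 ≡ 153 — none is 1, so 3 is a primitive root.
So 3 is the smallest generator of (Z/178Z)^×.

3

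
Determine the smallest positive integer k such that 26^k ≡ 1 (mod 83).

The order of 26 must divide φ(83) = 83 − 1 = 82 = 2 · 41.
Divisors of 82: 1, 2, 41, 82.
Evaluate successive powers at the divisors of 82:
26^1 ≡ 26
26^2 ≡ 12
26^41 ≡ 1
The smallest such exponent is 41, so the order of 26 is 41.

41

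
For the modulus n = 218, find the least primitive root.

11

φ(218) = φ(2)·φ(109) = 1·108 = 108 = 2^2 · 3^3.
Test candidates g = 2, 3, … against the prime factors q ∈ {2, 3} of φ(218): g is a generator iff g^(108/q) ≢ 1 for every such q.
g = 2: gcd(2, 218) = 2 > 1, not a unit — skip.
g = 3: 3^54 ≡ 1 — hits 1, so not a primitive root.
g = 4: gcd(4, 218) = 2 > 1, not a unit — skip.
g = 5: 5^54 ≡ 1 — hits 1, so not a primitive root.
g = 6: gcd(6, 218) = 2 > 1, not a unit — skip.
g = 7: 7^54 ≡ 1 — hits 1, so not a primitive root.
g = 8: gcd(8, 218) = 2 > 1, not a unit — skip.
g = 9: 9^54 ≡ 1 — hits 1, so not a primitive root.
g = 10: gcd(10, 218) = 2 > 1, not a unit — skip.
g = 11: 11^54 ≡ 217; 11^36 ≡ 45 — none is 1, so 11 is a primitive root.
So 11 is the smallest generator of (Z/218Z)^×.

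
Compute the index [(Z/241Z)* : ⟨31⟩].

1

ord(31) | φ(241) = 241 − 1 = 240 = 2^4 · 3 · 5.
Divisors of 240: 1, 2, 3, 4, 5, 6, 8, 10, 12, 15, 16, 20, 24, 30, 40, 48, 60, 80, 120, 240.
Test each divisor d:
31^1 ≡ 31 (mod 241)
31^2 ≡ 238 (mod 241)
31^3 ≡ 148 (mod 241)
31^4 ≡ 9 (mod 241)
31^5 ≡ 38 (mod 241)
31^6 ≡ 214 (mod 241)
31^8 ≡ 81 (mod 241)
31^10 ≡ 239 (mod 241)
31^12 ≡ 6 (mod 241)
31^15 ≡ 165 (mod 241)
31^16 ≡ 54 (mod 241)
31^20 ≡ 4 (mod 241)
31^24 ≡ 36 (mod 241)
31^30 ≡ 233 (mod 241)
31^40 ≡ 16 (mod 241)
31^48 ≡ 91 (mod 241)
31^60 ≡ 64 (mod 241)
31^80 ≡ 15 (mod 241)
31^120 ≡ 240 (mod 241)
31^240 ≡ 1 (mod 241) ✓
The order of 31 is 240, so the subgroup it generates has 240 elements.
[(Z/241Z)^× : ⟨31⟩] = 240/240 = 1.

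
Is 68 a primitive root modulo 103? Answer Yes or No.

No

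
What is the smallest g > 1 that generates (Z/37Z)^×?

φ(37) = 37 − 1 = 36 = 2^2 · 3^2.
g is a primitive root iff g^(36/q) ≢ 1 (mod 37) for each prime q ∈ {2, 3}.
g = 2: 2^18 ≡ 36; 2^12 ≡ 26 — none is 1, so 2 is a primitive root.
Hence the least primitive root of 37 is 2.

2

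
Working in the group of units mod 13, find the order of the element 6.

12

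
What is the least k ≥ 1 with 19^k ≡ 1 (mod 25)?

The order of 19 must divide φ(25) = φ(5^2) = 5·(5−1) = 20 = 2^2 · 5.
Divisors of 20: 1, 2, 4, 5, 10, 20.
Test each divisor d:
19^1 ≡ 19 (mod 25)
19^2 ≡ 11 (mod 25)
19^4 ≡ 21 (mod 25)
19^5 ≡ 24 (mod 25)
19^10 ≡ 1 (mod 25) ✓
So ord_25(19) = 10.

10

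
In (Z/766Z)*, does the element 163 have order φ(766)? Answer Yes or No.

Yes

φ(766) = φ(2)·φ(383) = 1·382 = 382 = 2 · 191.
163 is a primitive root mod 766 iff 163^(φ(766)/q) ≢ 1 for every prime q | φ(766), i.e. q ∈ {2, 191}.
163^191 ≡ 765 (mod 766)  [q = 2: ≢ 1 ✓]
163^2 ≡ 525 (mod 766)  [q = 191: ≢ 1 ✓]
Every test exponent gives a nontrivial residue, hence 163 generates the full group.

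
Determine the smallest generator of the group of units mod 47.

5

φ(47) = 47 − 1 = 46 = 2 · 23.
Test candidates g = 2, 3, … against the prime factors q ∈ {2, 23} of φ(47): g is a generator iff g^(46/q) ≢ 1 for every such q.
g = 2: 2^23 ≡ 1 — hits 1, so not a primitive root.
g = 3: 3^23 ≡ 1 — hits 1, so not a primitive root.
g = 4: 4^23 ≡ 1 — hits 1, so not a primitive root.
g = 5: 5^23 ≡ 46; 5^2 ≡ 25 — none is 1, so 5 is a primitive root.
Hence the least primitive root of 47 is 5.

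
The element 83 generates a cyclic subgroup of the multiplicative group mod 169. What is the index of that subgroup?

3

ord(83) | φ(169) = φ(13^2) = 13·(13−1) = 156 = 2^2 · 3 · 13.
Divisors of 156: 1, 2, 3, 4, 6, 12, 13, 26, 39, 52, 78, 156.
Check 83^d mod 169 for each divisor in increasing order:
83^1 ≡ 83
83^2 ≡ 129
83^3 ≡ 60
83^4 ≡ 79
83^6 ≡ 51
83^12 ≡ 66
83^13 ≡ 70
83^26 ≡ 168
83^39 ≡ 99
83^52 ≡ 1
So ord_169(83) = 52, hence |⟨83⟩| = 52.
Index = |(Z/169Z)^×| / |⟨83⟩| = 156 / 52 = 3.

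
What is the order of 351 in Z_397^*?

396

Since 351 ∈ (Z/397Z)^×, its order divides φ(397) = 397 − 1 = 396 = 2^2 · 3^2 · 11.
Divisors of 396: 1, 2, 3, 4, 6, 9, 11, 12, 18, 22, 33, 36, 44, 66, 99, 132, 198, 396.
Evaluate successive powers at the divisors of 396:
351^1 ≡ 351
351^2 ≡ 131
351^3 ≡ 326
351^4 ≡ 90
351^6 ≡ 277
351^9 ≡ 183
351^11 ≡ 153
351^12 ≡ 108
351^18 ≡ 141
351^22 ≡ 383
351^33 ≡ 240
351^36 ≡ 31
351^44 ≡ 196
351^66 ≡ 35
351^99 ≡ 63
351^132 ≡ 34
351^198 ≡ 396
351^396 ≡ 1
The smallest such exponent is 396, so the order of 351 is 396.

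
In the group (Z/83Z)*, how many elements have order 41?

40

φ(83) = 83 − 1 = 82 = 2 · 41.
In a cyclic group of order 82, there are φ(d) elements of order d for each divisor d of 82, and zero for non-divisors.
41 | 82, and φ(41) = 41 − 1 = 40.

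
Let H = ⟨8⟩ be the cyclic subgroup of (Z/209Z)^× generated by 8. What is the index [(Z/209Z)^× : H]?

6

By Lagrange's theorem, ord_209(8) divides φ(209) = φ(11·19) = (11−1)·(19−1) = 10·18 = 180 = 2^2 · 3^2 · 5.
Divisors of 180: 1, 2, 3, 4, 5, 6, 9, 10, 12, 15, 18, 20, 30, 36, 45, 60, 90, 180.
Compute 8^d (mod 209) for the divisors d until we hit 1:
8^1 ≡ 8 (mod 209)
8^2 ≡ 64 (mod 209)
8^3 ≡ 94 (mod 209)
8^4 ≡ 125 (mod 209)
8^5 ≡ 164 (mod 209)
8^6 ≡ 58 (mod 209)
8^9 ≡ 18 (mod 209)
8^10 ≡ 144 (mod 209)
8^12 ≡ 20 (mod 209)
8^15 ≡ 208 (mod 209)
8^18 ≡ 115 (mod 209)
8^20 ≡ 45 (mod 209)
8^30 ≡ 1 (mod 209) ✓
Thus |⟨8⟩| = ord(8) = 30.
[(Z/209Z)^× : ⟨8⟩] = 180/30 = 6.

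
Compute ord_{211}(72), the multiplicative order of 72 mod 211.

ord(72) | φ(211) = 211 − 1 = 210 = 2 · 3 · 5 · 7.
Divisors of 210: 1, 2, 3, 5, 6, 7, 10, 14, 15, 21, 30, 35, 42, 70, 105, 210.
Compute 72^d (mod 211) for the divisors d until we hit 1:
72^1 ≡ 72 (mod 211)
72^2 ≡ 120 (mod 211)
72^3 ≡ 200 (mod 211)
72^5 ≡ 157 (mod 211)
72^6 ≡ 121 (mod 211)
72^7 ≡ 61 (mod 211)
72^10 ≡ 173 (mod 211)
72^14 ≡ 134 (mod 211)
72^15 ≡ 153 (mod 211)
72^21 ≡ 156 (mod 211)
72^30 ≡ 199 (mod 211)
72^35 ≡ 15 (mod 211)
72^42 ≡ 71 (mod 211)
72^70 ≡ 14 (mod 211)
72^105 ≡ 210 (mod 211)
72^210 ≡ 1 (mod 211) ✓
Hence ord(72) = 210.

210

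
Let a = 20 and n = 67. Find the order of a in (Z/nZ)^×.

ord(20) | φ(67) = 67 − 1 = 66 = 2 · 3 · 11.
Divisors of 66: 1, 2, 3, 6, 11, 22, 33, 66.
Evaluate successive powers at the divisors of 66:
20^1 ≡ 20 (mod 67)
20^2 ≡ 65 (mod 67)
20^3 ≡ 27 (mod 67)
20^6 ≡ 59 (mod 67)
20^11 ≡ 30 (mod 67)
20^22 ≡ 29 (mod 67)
20^33 ≡ 66 (mod 67)
20^66 ≡ 1 (mod 67) ✓
Hence ord(20) = 66.

66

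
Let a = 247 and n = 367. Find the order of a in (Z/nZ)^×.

122

ord(247) | φ(367) = 367 − 1 = 366 = 2 · 3 · 61.
Divisors of 366: 1, 2, 3, 6, 61, 122, 183, 366.
Compute 247^d (mod 367) for the divisors d until we hit 1:
247^1 ≡ 247 (mod 367)
247^2 ≡ 87 (mod 367)
247^3 ≡ 203 (mod 367)
247^6 ≡ 105 (mod 367)
247^61 ≡ 366 (mod 367)
247^122 ≡ 1 (mod 367) ✓
So ord_367(247) = 122.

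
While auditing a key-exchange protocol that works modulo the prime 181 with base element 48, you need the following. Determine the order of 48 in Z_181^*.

The order of 48 must divide φ(181) = 181 − 1 = 180 = 2^2 · 3^2 · 5.
Divisors of 180: 1, 2, 3, 4, 5, 6, 9, 10, 12, 15, 18, 20, 30, 36, 45, 60, 90, 180.
Test each divisor d:
48^1 ≡ 48 (mod 181)
48^2 ≡ 132 (mod 181)
48^3 ≡ 1 (mod 181) ✓
So ord_181(48) = 3.

3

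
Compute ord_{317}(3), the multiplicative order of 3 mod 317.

316

Since 3 ∈ (Z/317Z)^×, its order divides φ(317) = 317 − 1 = 316 = 2^2 · 79.
Divisors of 316: 1, 2, 4, 79, 158, 316.
Evaluate successive powers at the divisors of 316:
3^1 ≡ 3 (mod 317)
3^2 ≡ 9 (mod 317)
3^4 ≡ 81 (mod 317)
3^79 ≡ 203 (mod 317)
3^158 ≡ 316 (mod 317)
3^316 ≡ 1 (mod 317) ✓
The smallest such exponent is 316, so the order of 3 is 316.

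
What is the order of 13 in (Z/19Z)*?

18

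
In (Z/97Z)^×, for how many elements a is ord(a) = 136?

φ(97) = 97 − 1 = 96 = 2^5 · 3.
(Z/97Z)^× is cyclic (|G| = 96); a cyclic group of order m has exactly φ(d) elements of each order d | m, and none otherwise.
Here 96 is not a multiple of 136, so there are no elements of order 136.

0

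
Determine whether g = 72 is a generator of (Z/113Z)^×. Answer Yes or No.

No

φ(113) = 113 − 1 = 112 = 2^4 · 7.
An element g generates (Z/113Z)^× iff g^(112/q) ≢ 1 (mod 113) for each prime q ∈ {2, 7}.
72^56 ≡ 1 (mod 113)  [q = 2: ≡ 1 ✗]
72^16 ≡ 16 (mod 113)  [q = 7: ≢ 1 ✓]
72^56 ≡ 1 shows ord(72) | 56, strictly less than φ(113); not a primitive root.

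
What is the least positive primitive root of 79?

φ(79) = 79 − 1 = 78 = 2 · 3 · 13.
Test candidates g = 2, 3, … against the prime factors q ∈ {2, 3, 13} of φ(79): g is a generator iff g^(78/q) ≢ 1 for every such q.
g = 2: 2^39 ≡ 1 — hits 1, so not a primitive root.
g = 3: 3^39 ≡ 78; 3^26 ≡ 23; 3^6 ≡ 18 — none is 1, so 3 is a primitive root.
The smallest primitive root modulo 79 is 3.

3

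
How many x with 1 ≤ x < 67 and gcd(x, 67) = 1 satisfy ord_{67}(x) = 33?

φ(67) = 67 − 1 = 66 = 2 · 3 · 11.
Since (Z/67Z)^× is cyclic of order 66, the number of elements of order d is φ(d) when d | 66 and 0 otherwise.
33 = 3 · 11 divides 66, and φ(33) = 20.

20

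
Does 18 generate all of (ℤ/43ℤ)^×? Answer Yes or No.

φ(43) = 43 − 1 = 42 = 2 · 3 · 7.
An element g generates (Z/43Z)^× iff g^(42/q) ≢ 1 (mod 43) for each prime q ∈ {2, 3, 7}.
18^21 ≡ 42 (mod 43)  [q = 2: ≢ 1 ✓]
18^14 ≡ 6 (mod 43)  [q = 3: ≢ 1 ✓]
18^6 ≡ 41 (mod 43)  [q = 7: ≢ 1 ✓]
Every test exponent gives a nontrivial residue, hence 18 generates the full group.

Yes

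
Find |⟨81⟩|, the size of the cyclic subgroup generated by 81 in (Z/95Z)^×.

ord(81) | φ(95) = φ(5·19) = (5−1)·(19−1) = 4·18 = 72 = 2^3 · 3^2.
Divisors of 72: 1, 2, 3, 4, 6, 8, 9, 12, 18, 24, 36, 72.
Test each divisor d:
81^1 ≡ 81 (mod 95)
81^2 ≡ 6 (mod 95)
81^3 ≡ 11 (mod 95)
81^4 ≡ 36 (mod 95)
81^6 ≡ 26 (mod 95)
81^8 ≡ 61 (mod 95)
81^9 ≡ 1 (mod 95) ✓
So ord_95(81) = 9.

9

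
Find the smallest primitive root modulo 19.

2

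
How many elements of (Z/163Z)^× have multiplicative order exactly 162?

54

φ(163) = 163 − 1 = 162 = 2 · 3^4.
(Z/163Z)^× is cyclic (|G| = 162); a cyclic group of order m has exactly φ(d) elements of each order d | m, and none otherwise.
162 = 2 · 3^4 divides 162, and φ(162) = 54.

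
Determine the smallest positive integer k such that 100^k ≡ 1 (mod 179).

89

Since 100 ∈ (Z/179Z)^×, its order divides φ(179) = 179 − 1 = 178 = 2 · 89.
Divisors of 178: 1, 2, 89, 178.
Test each divisor d:
100^1 ≡ 100 (mod 179)
100^2 ≡ 155 (mod 179)
100^89 ≡ 1 (mod 179) ✓
Therefore the multiplicative order of 100 modulo 179 is 89.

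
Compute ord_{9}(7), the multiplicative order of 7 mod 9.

3

ord(7) | φ(9) = φ(3^2) = 3·(3−1) = 6 = 2 · 3.
Divisors of 6: 1, 2, 3, 6.
Check 7^d mod 9 for each divisor in increasing order:
7^1 ≡ 7
7^2 ≡ 4
7^3 ≡ 1
So ord_9(7) = 3.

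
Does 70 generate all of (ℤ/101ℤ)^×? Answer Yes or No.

No

φ(101) = 101 − 1 = 100 = 2^2 · 5^2.
Test 70^(100/q) mod 101 for each prime factor q of 100:
70^50 ≡ 1 (mod 101)  [q = 2: ≡ 1 ✗]
70^20 ≡ 84 (mod 101)  [q = 5: ≢ 1 ✓]
The check at q = 2 fails, so 70 generates a proper subgroup.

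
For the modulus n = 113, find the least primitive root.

φ(113) = 113 − 1 = 112 = 2^4 · 7.
g is a primitive root iff g^(112/q) ≢ 1 (mod 113) for each prime q ∈ {2, 7}.
g = 2: 2^56 ≡ 1 — hits 1, so not a primitive root.
g = 3: 3^56 ≡ 112; 3^16 ≡ 49 — none is 1, so 3 is a primitive root.
So 3 is the smallest generator of (Z/113Z)^×.

3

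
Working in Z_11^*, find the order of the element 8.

10

By Lagrange's theorem, ord_11(8) divides φ(11) = 11 − 1 = 10 = 2 · 5.
Divisors of 10: 1, 2, 5, 10.
Compute 8^d (mod 11) for the divisors d until we hit 1:
8^1 ≡ 8 (mod 11)
8^2 ≡ 9 (mod 11)
8^5 ≡ 10 (mod 11)
8^10 ≡ 1 (mod 11) ✓
Therefore the multiplicative order of 8 modulo 11 is 10.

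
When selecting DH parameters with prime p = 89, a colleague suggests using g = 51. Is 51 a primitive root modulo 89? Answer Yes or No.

φ(89) = 89 − 1 = 88 = 2^3 · 11.
Test 51^(88/q) mod 89 for each prime factor q of 88:
51^44 ≡ 88 (mod 89)  [q = 2: ≢ 1 ✓]
51^8 ≡ 67 (mod 89)  [q = 11: ≢ 1 ✓]
All checks pass, so 51 has order 88 and is a primitive root modulo 89.

Yes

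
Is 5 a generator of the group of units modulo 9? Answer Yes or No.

Yes

φ(9) = φ(3^2) = 3·(3−1) = 6 = 2 · 3.
5 is a primitive root mod 9 iff 5^(φ(9)/q) ≢ 1 for every prime q | φ(9), i.e. q ∈ {2, 3}.
5^3 ≡ 8 (mod 9)  [q = 2: ≢ 1 ✓]
5^2 ≡ 7 (mod 9)  [q = 3: ≢ 1 ✓]
All checks pass, so 5 has order 6 and is a primitive root modulo 9.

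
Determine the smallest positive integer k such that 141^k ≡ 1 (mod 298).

148

The order of 141 must divide φ(298) = φ(2)·φ(149) = 1·148 = 148 = 2^2 · 37.
Divisors of 148: 1, 2, 4, 37, 74, 148.
Check 141^d mod 298 for each divisor in increasing order:
141^1 ≡ 141 (mod 298)
141^2 ≡ 213 (mod 298)
141^4 ≡ 73 (mod 298)
141^37 ≡ 105 (mod 298)
141^74 ≡ 297 (mod 298)
141^148 ≡ 1 (mod 298) ✓
The smallest such exponent is 148, so the order of 141 is 148.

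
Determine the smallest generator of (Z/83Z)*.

2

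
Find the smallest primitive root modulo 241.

φ(241) = 241 − 1 = 240 = 2^4 · 3 · 5.
g is a primitive root iff g^(240/q) ≢ 1 (mod 241) for each prime q ∈ {2, 3, 5}.
g = 2: 2^120 ≡ 1 — hits 1, so not a primitive root.
g = 3: 3^120 ≡ 1 — hits 1, so not a primitive root.
g = 4: 4^120 ≡ 1 — hits 1, so not a primitive root.
g = 5: 5^120 ≡ 1 — hits 1, so not a primitive root.
g = 6: 6^120 ≡ 1 — hits 1, so not a primitive root.
g = 7: 7^120 ≡ 240; 7^80 ≡ 15; 7^48 ≡ 91 — none is 1, so 7 is a primitive root.
The smallest primitive root modulo 241 is 7.

7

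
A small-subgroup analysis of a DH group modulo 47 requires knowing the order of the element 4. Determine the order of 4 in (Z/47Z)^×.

ord(4) | φ(47) = 47 − 1 = 46 = 2 · 23.
Divisors of 46: 1, 2, 23, 46.
Evaluate successive powers at the divisors of 46:
4^1 ≡ 4 (mod 47)
4^2 ≡ 16 (mod 47)
4^23 ≡ 1 (mod 47) ✓
The smallest such exponent is 23, so the order of 4 is 23.

23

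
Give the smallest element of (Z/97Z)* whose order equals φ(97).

φ(97) = 97 − 1 = 96 = 2^5 · 3.
Test candidates g = 2, 3, … against the prime factors q ∈ {2, 3} of φ(97): g is a generator iff g^(96/q) ≢ 1 for every such q.
g = 2: 2^48 ≡ 1 — hits 1, so not a primitive root.
g = 3: 3^48 ≡ 1 — hits 1, so not a primitive root.
g = 4: 4^48 ≡ 1 — hits 1, so not a primitive root.
g = 5: 5^48 ≡ 96; 5^32 ≡ 35 — none is 1, so 5 is a primitive root.
So 5 is the smallest generator of (Z/97Z)^×.

5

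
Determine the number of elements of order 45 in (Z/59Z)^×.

0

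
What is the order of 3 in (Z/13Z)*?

ord(3) | φ(13) = 13 − 1 = 12 = 2^2 · 3.
Divisors of 12: 1, 2, 3, 4, 6, 12.
Check 3^d mod 13 for each divisor in increasing order:
3^1 ≡ 3 (mod 13)
3^2 ≡ 9 (mod 13)
3^3 ≡ 1 (mod 13) ✓
Therefore the multiplicative order of 3 modulo 13 is 3.

3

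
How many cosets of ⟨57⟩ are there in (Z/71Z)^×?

14

Since 57 ∈ (Z/71Z)^×, its order divides φ(71) = 71 − 1 = 70 = 2 · 5 · 7.
Divisors of 70: 1, 2, 5, 7, 10, 14, 35, 70.
Test each divisor d:
57^1 ≡ 57 (mod 71)
57^2 ≡ 54 (mod 71)
57^5 ≡ 1 (mod 71) ✓
Thus |⟨57⟩| = ord(57) = 5.
[(Z/71Z)^× : ⟨57⟩] = 70/5 = 14.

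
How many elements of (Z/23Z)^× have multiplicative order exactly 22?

10

φ(23) = 23 − 1 = 22 = 2 · 11.
Since (Z/23Z)^× is cyclic of order 22, the number of elements of order d is φ(d) when d | 22 and 0 otherwise.
22 = 2 · 11 divides 22, and φ(22) = 10.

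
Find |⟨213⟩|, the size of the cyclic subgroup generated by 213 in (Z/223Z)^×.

ord(213) | φ(223) = 223 − 1 = 222 = 2 · 3 · 37.
Divisors of 222: 1, 2, 3, 6, 37, 74, 111, 222.
Test each divisor d:
213^1 ≡ 213 (mod 223)
213^2 ≡ 100 (mod 223)
213^3 ≡ 115 (mod 223)
213^6 ≡ 68 (mod 223)
213^37 ≡ 183 (mod 223)
213^74 ≡ 39 (mod 223)
213^111 ≡ 1 (mod 223) ✓
Therefore the multiplicative order of 213 modulo 223 is 111.

111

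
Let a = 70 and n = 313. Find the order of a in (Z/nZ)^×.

78

ord(70) | φ(313) = 313 − 1 = 312 = 2^3 · 3 · 13.
Divisors of 312: 1, 2, 3, 4, 6, 8, 12, 13, 24, 26, 39, 52, 78, 104, 156, 312.
Compute 70^d (mod 313) for the divisors d until we hit 1:
70^1 ≡ 70
70^2 ≡ 205
70^3 ≡ 265
70^4 ≡ 83
70^6 ≡ 113
70^8 ≡ 3
70^12 ≡ 249
70^13 ≡ 215
70^24 ≡ 27
70^26 ≡ 214
70^39 ≡ 312
70^52 ≡ 98
70^78 ≡ 1
Therefore the multiplicative order of 70 modulo 313 is 78.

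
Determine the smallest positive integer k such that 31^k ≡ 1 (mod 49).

The order of 31 must divide φ(49) = φ(7^2) = 7·(7−1) = 42 = 2 · 3 · 7.
Divisors of 42: 1, 2, 3, 6, 7, 14, 21, 42.
Test each divisor d:
31^1 ≡ 31 (mod 49)
31^2 ≡ 30 (mod 49)
31^3 ≡ 48 (mod 49)
31^6 ≡ 1 (mod 49) ✓
So ord_49(31) = 6.

6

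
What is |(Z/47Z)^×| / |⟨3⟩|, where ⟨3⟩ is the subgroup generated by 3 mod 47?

2

By Lagrange's theorem, ord_47(3) divides φ(47) = 47 − 1 = 46 = 2 · 23.
Divisors of 46: 1, 2, 23, 46.
Check 3^d mod 47 for each divisor in increasing order:
3^1 ≡ 3 (mod 47)
3^2 ≡ 9 (mod 47)
3^23 ≡ 1 (mod 47) ✓
Thus |⟨3⟩| = ord(3) = 23.
[(Z/47Z)^× : ⟨3⟩] = 46/23 = 2.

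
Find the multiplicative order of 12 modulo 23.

11

By Lagrange's theorem, ord_23(12) divides φ(23) = 23 − 1 = 22 = 2 · 11.
Divisors of 22: 1, 2, 11, 22.
Check 12^d mod 23 for each divisor in increasing order:
12^1 ≡ 12 (mod 23)
12^2 ≡ 6 (mod 23)
12^11 ≡ 1 (mod 23) ✓
Therefore the multiplicative order of 12 modulo 23 is 11.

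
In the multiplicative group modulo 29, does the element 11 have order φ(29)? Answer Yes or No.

Yes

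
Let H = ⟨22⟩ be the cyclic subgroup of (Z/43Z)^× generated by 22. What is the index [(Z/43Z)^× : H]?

The order of 22 must divide φ(43) = 43 − 1 = 42 = 2 · 3 · 7.
Divisors of 42: 1, 2, 3, 6, 7, 14, 21, 42.
Evaluate successive powers at the divisors of 42:
22^1 ≡ 22 (mod 43)
22^2 ≡ 11 (mod 43)
22^3 ≡ 27 (mod 43)
22^6 ≡ 41 (mod 43)
22^7 ≡ 42 (mod 43)
22^14 ≡ 1 (mod 43) ✓
The order of 22 is 14, so the subgroup it generates has 14 elements.
[(Z/43Z)^× : ⟨22⟩] = 42/14 = 3.

3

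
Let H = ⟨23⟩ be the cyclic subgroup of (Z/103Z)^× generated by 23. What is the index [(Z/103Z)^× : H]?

The order of 23 must divide φ(103) = 103 − 1 = 102 = 2 · 3 · 17.
Divisors of 102: 1, 2, 3, 6, 17, 34, 51, 102.
Evaluate successive powers at the divisors of 102:
23^1 ≡ 23 (mod 103)
23^2 ≡ 14 (mod 103)
23^3 ≡ 13 (mod 103)
23^6 ≡ 66 (mod 103)
23^17 ≡ 1 (mod 103) ✓
So ord_103(23) = 17, hence |⟨23⟩| = 17.
The index is φ(103) / ord(23) = 102 / 17 = 6.

6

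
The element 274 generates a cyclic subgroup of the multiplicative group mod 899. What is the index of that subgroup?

20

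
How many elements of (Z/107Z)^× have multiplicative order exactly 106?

φ(107) = 107 − 1 = 106 = 2 · 53.
(Z/107Z)^× is cyclic (|G| = 106); a cyclic group of order m has exactly φ(d) elements of each order d | m, and none otherwise.
106 = 2 · 53 divides 106, and φ(106) = 52.

52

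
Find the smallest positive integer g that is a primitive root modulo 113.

3

φ(113) = 113 − 1 = 112 = 2^4 · 7.
g is a primitive root iff g^(112/q) ≢ 1 (mod 113) for each prime q ∈ {2, 7}.
g = 2: 2^56 ≡ 1 — hits 1, so not a primitive root.
g = 3: 3^56 ≡ 112; 3^16 ≡ 49 — none is 1, so 3 is a primitive root.
The smallest primitive root modulo 113 is 3.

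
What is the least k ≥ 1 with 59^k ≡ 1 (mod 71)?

70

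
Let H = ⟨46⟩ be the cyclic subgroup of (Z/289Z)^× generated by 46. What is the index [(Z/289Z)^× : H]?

ord(46) | φ(289) = φ(17^2) = 17·(17−1) = 272 = 2^4 · 17.
Divisors of 272: 1, 2, 4, 8, 16, 17, 34, 68, 136, 272.
Check 46^d mod 289 for each divisor in increasing order:
46^1 ≡ 46 (mod 289)
46^2 ≡ 93 (mod 289)
46^4 ≡ 268 (mod 289)
46^8 ≡ 152 (mod 289)
46^16 ≡ 273 (mod 289)
46^17 ≡ 131 (mod 289)
46^34 ≡ 110 (mod 289)
46^68 ≡ 251 (mod 289)
46^136 ≡ 288 (mod 289)
46^272 ≡ 1 (mod 289) ✓
So ord_289(46) = 272, hence |⟨46⟩| = 272.
The index is φ(289) / ord(46) = 272 / 272 = 1.

1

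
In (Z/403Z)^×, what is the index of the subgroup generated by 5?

30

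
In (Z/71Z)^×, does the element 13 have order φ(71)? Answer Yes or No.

Yes

φ(71) = 71 − 1 = 70 = 2 · 5 · 7.
13 is a primitive root mod 71 iff 13^(φ(71)/q) ≢ 1 for every prime q | φ(71), i.e. q ∈ {2, 5, 7}.
13^35 ≡ 70 (mod 71)  [q = 2: ≢ 1 ✓]
13^14 ≡ 25 (mod 71)  [q = 5: ≢ 1 ✓]
13^10 ≡ 20 (mod 71)  [q = 7: ≢ 1 ✓]
All checks pass, so 13 has order 70 and is a primitive root modulo 71.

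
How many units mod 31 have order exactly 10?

4

φ(31) = 31 − 1 = 30 = 2 · 3 · 5.
In a cyclic group of order 30, there are φ(d) elements of order d for each divisor d of 30, and zero for non-divisors.
10 = 2 · 5 divides 30, and φ(10) = 4.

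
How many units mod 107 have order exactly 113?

0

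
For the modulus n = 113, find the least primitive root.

φ(113) = 113 − 1 = 112 = 2^4 · 7.
Test candidates g = 2, 3, … against the prime factors q ∈ {2, 7} of φ(113): g is a generator iff g^(112/q) ≢ 1 for every such q.
g = 2: 2^56 ≡ 1 — hits 1, so not a primitive root.
g = 3: 3^56 ≡ 112; 3^16 ≡ 49 — none is 1, so 3 is a primitive root.
The smallest primitive root modulo 113 is 3.

3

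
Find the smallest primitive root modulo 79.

3

φ(79) = 79 − 1 = 78 = 2 · 3 · 13.
g is a primitive root iff g^(78/q) ≢ 1 (mod 79) for each prime q ∈ {2, 3, 13}.
g = 2: 2^39 ≡ 1 — hits 1, so not a primitive root.
g = 3: 3^39 ≡ 78; 3^26 ≡ 23; 3^6 ≡ 18 — none is 1, so 3 is a primitive root.
Hence the least primitive root of 79 is 3.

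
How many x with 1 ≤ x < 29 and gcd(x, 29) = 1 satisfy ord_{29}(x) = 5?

0

φ(29) = 29 − 1 = 28 = 2^2 · 7.
Since (Z/29Z)^× is cyclic of order 28, the number of elements of order d is φ(d) when d | 28 and 0 otherwise.
Since 5 ∤ 28, the count is 0.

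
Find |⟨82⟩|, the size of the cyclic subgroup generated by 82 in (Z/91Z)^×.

By Lagrange's theorem, ord_91(82) divides φ(91) = φ(7·13) = (7−1)·(13−1) = 6·12 = 72 = 2^3 · 3^2.
Divisors of 72: 1, 2, 3, 4, 6, 8, 9, 12, 18, 24, 36, 72.
Compute 82^d (mod 91) for the divisors d until we hit 1:
82^1 ≡ 82 (mod 91)
82^2 ≡ 81 (mod 91)
82^3 ≡ 90 (mod 91)
82^4 ≡ 9 (mod 91)
82^6 ≡ 1 (mod 91) ✓
Therefore the multiplicative order of 82 modulo 91 is 6.

6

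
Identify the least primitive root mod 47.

φ(47) = 47 − 1 = 46 = 2 · 23.
g is a primitive root iff g^(46/q) ≢ 1 (mod 47) for each prime q ∈ {2, 23}.
g = 2: 2^23 ≡ 1 — hits 1, so not a primitive root.
g = 3: 3^23 ≡ 1 — hits 1, so not a primitive root.
g = 4: 4^23 ≡ 1 — hits 1, so not a primitive root.
g = 5: 5^23 ≡ 46; 5^2 ≡ 25 — none is 1, so 5 is a primitive root.
Hence the least primitive root of 47 is 5.

5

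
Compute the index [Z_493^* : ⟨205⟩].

16

The order of 205 must divide φ(493) = φ(17·29) = (17−1)·(29−1) = 16·28 = 448 = 2^6 · 7.
Divisors of 448: 1, 2, 4, 7, 8, 14, 16, 28, 32, 56, 64, 112, 224, 448.
Check 205^d mod 493 for each divisor in increasing order:
205^1 ≡ 205
205^2 ≡ 120
205^4 ≡ 103
205^7 ≡ 273
205^8 ≡ 256
205^14 ≡ 86
205^16 ≡ 460
205^28 ≡ 1
Thus |⟨205⟩| = ord(205) = 28.
Index = |(Z/493Z)^×| / |⟨205⟩| = 448 / 28 = 16.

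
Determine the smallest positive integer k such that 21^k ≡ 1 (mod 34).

4

The order of 21 must divide φ(34) = φ(2)·φ(17) = 1·16 = 16 = 2^4.
Divisors of 16: 1, 2, 4, 8, 16.
Compute 21^d (mod 34) for the divisors d until we hit 1:
21^1 ≡ 21 (mod 34)
21^2 ≡ 33 (mod 34)
21^4 ≡ 1 (mod 34) ✓
So ord_34(21) = 4.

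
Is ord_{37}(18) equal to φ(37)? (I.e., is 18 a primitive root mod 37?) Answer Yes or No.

Yes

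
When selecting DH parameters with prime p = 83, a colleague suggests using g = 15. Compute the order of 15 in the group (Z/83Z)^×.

82

By Lagrange's theorem, ord_83(15) divides φ(83) = 83 − 1 = 82 = 2 · 41.
Divisors of 82: 1, 2, 41, 82.
Evaluate successive powers at the divisors of 82:
15^1 ≡ 15
15^2 ≡ 59
15^41 ≡ 82
15^82 ≡ 1
So ord_83(15) = 82.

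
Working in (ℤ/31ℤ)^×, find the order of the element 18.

By Lagrange's theorem, ord_31(18) divides φ(31) = 31 − 1 = 30 = 2 · 3 · 5.
Divisors of 30: 1, 2, 3, 5, 6, 10, 15, 30.
Check 18^d mod 31 for each divisor in increasing order:
18^1 ≡ 18
18^2 ≡ 14
18^3 ≡ 4
18^5 ≡ 25
18^6 ≡ 16
18^10 ≡ 5
18^15 ≡ 1
Hence ord(18) = 15.

15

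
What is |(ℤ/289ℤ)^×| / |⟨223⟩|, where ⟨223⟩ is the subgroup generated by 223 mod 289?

2

ord(223) | φ(289) = φ(17^2) = 17·(17−1) = 272 = 2^4 · 17.
Divisors of 272: 1, 2, 4, 8, 16, 17, 34, 68, 136, 272.
Compute 223^d (mod 289) for the divisors d until we hit 1:
223^1 ≡ 223 (mod 289)
223^2 ≡ 21 (mod 289)
223^4 ≡ 152 (mod 289)
223^8 ≡ 273 (mod 289)
223^16 ≡ 256 (mod 289)
223^17 ≡ 155 (mod 289)
223^34 ≡ 38 (mod 289)
223^68 ≡ 288 (mod 289)
223^136 ≡ 1 (mod 289) ✓
The order of 223 is 136, so the subgroup it generates has 136 elements.
[(Z/289Z)^× : ⟨223⟩] = 272/136 = 2.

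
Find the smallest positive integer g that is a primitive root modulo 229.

φ(229) = 229 − 1 = 228 = 2^2 · 3 · 19.
Test candidates g = 2, 3, … against the prime factors q ∈ {2, 3, 19} of φ(229): g is a generator iff g^(228/q) ≢ 1 for every such q.
g = 2: 2^114 ≡ 228; 2^76 ≡ 1 — hits 1, so not a primitive root.
g = 3: 3^114 ≡ 1 — hits 1, so not a primitive root.
g = 4: 4^114 ≡ 1 — hits 1, so not a primitive root.
g = 5: 5^114 ≡ 1 — hits 1, so not a primitive root.
g = 6: 6^114 ≡ 228; 6^76 ≡ 134; 6^12 ≡ 165 — none is 1, so 6 is a primitive root.
Hence the least primitive root of 229 is 6.

6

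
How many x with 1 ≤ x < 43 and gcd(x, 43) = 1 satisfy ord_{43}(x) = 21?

12

φ(43) = 43 − 1 = 42 = 2 · 3 · 7.
In a cyclic group of order 42, there are φ(d) elements of order d for each divisor d of 42, and zero for non-divisors.
21 = 3 · 7 divides 42, and φ(21) = 12.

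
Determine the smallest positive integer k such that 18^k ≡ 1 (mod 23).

11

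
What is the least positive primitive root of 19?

2

φ(19) = 19 − 1 = 18 = 2 · 3^2.
Test candidates g = 2, 3, … against the prime factors q ∈ {2, 3} of φ(19): g is a generator iff g^(18/q) ≢ 1 for every such q.
g = 2: 2^9 ≡ 18; 2^6 ≡ 7 — none is 1, so 2 is a primitive root.
Hence the least primitive root of 19 is 2.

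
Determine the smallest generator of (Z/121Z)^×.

2

φ(121) = φ(11^2) = 11·(11−1) = 110 = 2 · 5 · 11.
Test candidates g = 2, 3, … against the prime factors q ∈ {2, 5, 11} of φ(121): g is a generator iff g^(110/q) ≢ 1 for every such q.
g = 2: 2^55 ≡ 120; 2^22 ≡ 81; 2^10 ≡ 56 — none is 1, so 2 is a primitive root.
Hence the least primitive root of 121 is 2.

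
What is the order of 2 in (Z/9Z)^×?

6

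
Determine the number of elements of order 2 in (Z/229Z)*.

φ(229) = 229 − 1 = 228 = 2^2 · 3 · 19.
Since (Z/229Z)^× is cyclic of order 228, the number of elements of order d is φ(d) when d | 228 and 0 otherwise.
2 | 228, and φ(2) = 2 − 1 = 1.

1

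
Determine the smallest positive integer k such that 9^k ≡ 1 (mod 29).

14

The order of 9 must divide φ(29) = 29 − 1 = 28 = 2^2 · 7.
Divisors of 28: 1, 2, 4, 7, 14, 28.
Check 9^d mod 29 for each divisor in increasing order:
9^1 ≡ 9
9^2 ≡ 23
9^4 ≡ 7
9^7 ≡ 28
9^14 ≡ 1
Therefore the multiplicative order of 9 modulo 29 is 14.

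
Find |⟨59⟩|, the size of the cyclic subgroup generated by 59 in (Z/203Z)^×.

ord(59) | φ(203) = φ(7·29) = (7−1)·(29−1) = 6·28 = 168 = 2^3 · 3 · 7.
Divisors of 168: 1, 2, 3, 4, 6, 7, 8, 12, 14, 21, 24, 28, 42, 56, 84, 168.
Test each divisor d:
59^1 ≡ 59 (mod 203)
59^2 ≡ 30 (mod 203)
59^3 ≡ 146 (mod 203)
59^4 ≡ 88 (mod 203)
59^6 ≡ 1 (mod 203) ✓
So ord_203(59) = 6.

6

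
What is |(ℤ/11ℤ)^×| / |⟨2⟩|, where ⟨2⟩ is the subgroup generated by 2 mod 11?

1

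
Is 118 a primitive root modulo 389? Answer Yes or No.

Yes

φ(389) = 389 − 1 = 388 = 2^2 · 97.
Test 118^(388/q) mod 389 for each prime factor q of 388:
118^194 ≡ 388 (mod 389)  [q = 2: ≢ 1 ✓]
118^4 ≡ 176 (mod 389)  [q = 97: ≢ 1 ✓]
All checks pass, so 118 has order 388 and is a primitive root modulo 389.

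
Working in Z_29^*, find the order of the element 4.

Since 4 ∈ (Z/29Z)^×, its order divides φ(29) = 29 − 1 = 28 = 2^2 · 7.
Divisors of 28: 1, 2, 4, 7, 14, 28.
Evaluate successive powers at the divisors of 28:
4^1 ≡ 4 (mod 29)
4^2 ≡ 16 (mod 29)
4^4 ≡ 24 (mod 29)
4^7 ≡ 28 (mod 29)
4^14 ≡ 1 (mod 29) ✓
So ord_29(4) = 14.

14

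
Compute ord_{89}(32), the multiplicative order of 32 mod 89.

The order of 32 must divide φ(89) = 89 − 1 = 88 = 2^3 · 11.
Divisors of 88: 1, 2, 4, 8, 11, 22, 44, 88.
Check 32^d mod 89 for each divisor in increasing order:
32^1 ≡ 32 (mod 89)
32^2 ≡ 45 (mod 89)
32^4 ≡ 67 (mod 89)
32^8 ≡ 39 (mod 89)
32^11 ≡ 1 (mod 89) ✓
The smallest such exponent is 11, so the order of 32 is 11.

11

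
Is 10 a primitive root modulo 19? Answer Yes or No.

φ(19) = 19 − 1 = 18 = 2 · 3^2.
Test 10^(18/q) mod 19 for each prime factor q of 18:
10^9 ≡ 18 (mod 19)  [q = 2: ≢ 1 ✓]
10^6 ≡ 11 (mod 19)  [q = 3: ≢ 1 ✓]
Every test exponent gives a nontrivial residue, hence 10 generates the full group.

Yes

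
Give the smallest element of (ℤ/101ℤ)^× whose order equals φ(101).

2

φ(101) = 101 − 1 = 100 = 2^2 · 5^2.
Test candidates g = 2, 3, … against the prime factors q ∈ {2, 5} of φ(101): g is a generator iff g^(100/q) ≢ 1 for every such q.
g = 2: 2^50 ≡ 100; 2^20 ≡ 95 — none is 1, so 2 is a primitive root.
The smallest primitive root modulo 101 is 2.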